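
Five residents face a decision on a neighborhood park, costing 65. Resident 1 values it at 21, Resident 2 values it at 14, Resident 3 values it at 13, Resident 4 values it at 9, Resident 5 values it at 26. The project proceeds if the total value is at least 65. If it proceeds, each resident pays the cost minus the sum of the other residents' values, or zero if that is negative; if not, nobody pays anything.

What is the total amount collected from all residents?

Total value 83 ≥ cost 65, so it is built.
Resident 1: others sum to 62; max(0, 65 - 62) = 3.
Resident 2: others sum to 69; max(0, 65 - 69) = 0.
Resident 3: others sum to 70; max(0, 65 - 70) = 0.
Resident 4: others sum to 74; max(0, 65 - 74) = 0.
Resident 5: others sum to 57; max(0, 65 - 57) = 8.
Total collected = 3 + 0 + 0 + 0 + 8 = 11.

11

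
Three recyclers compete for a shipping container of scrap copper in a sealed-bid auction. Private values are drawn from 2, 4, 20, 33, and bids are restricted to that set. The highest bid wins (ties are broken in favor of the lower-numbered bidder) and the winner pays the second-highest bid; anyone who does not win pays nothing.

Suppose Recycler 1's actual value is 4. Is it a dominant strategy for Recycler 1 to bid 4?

Yes

Check each profile of the others' bids and compare truth against every alternative bid.
Others bid (2, 2): truth gives 2, best alternative gives 2.
Others bid (2, 4): truth gives 0, best alternative gives 0.
Others bid (2, 20): truth gives 0, best alternative gives 0.
Others bid (2, 33): truth gives 0, best alternative gives 0.
Others bid (4, 2): truth gives 0, best alternative gives 0.
Others bid (4, 4): truth gives 0, best alternative gives 0.
(Remaining 10 profiles checked similarly; truth is weakly best in each.)
In every case the truthful bid is at least as good as any alternative, so it is a dominant strategy.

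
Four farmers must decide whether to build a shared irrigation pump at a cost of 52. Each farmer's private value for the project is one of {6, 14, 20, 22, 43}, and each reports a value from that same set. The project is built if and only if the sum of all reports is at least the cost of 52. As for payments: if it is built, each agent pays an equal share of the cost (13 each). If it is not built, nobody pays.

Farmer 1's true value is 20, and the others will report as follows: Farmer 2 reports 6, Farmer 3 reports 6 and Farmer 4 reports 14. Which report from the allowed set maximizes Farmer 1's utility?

Report 6: project not built, utility 0.
Report 14: project not built, utility 0.
Report 20: project not built, utility 0.
Report 22: project not built, utility 0.
Report 43: project built, pays 13, utility 20 - 13 = 7.
The best choice is 43 with utility 7.

43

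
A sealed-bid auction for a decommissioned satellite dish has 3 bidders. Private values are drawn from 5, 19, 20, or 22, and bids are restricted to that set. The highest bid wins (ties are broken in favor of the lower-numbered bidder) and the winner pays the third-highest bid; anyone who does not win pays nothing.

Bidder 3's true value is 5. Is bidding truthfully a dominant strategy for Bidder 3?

Check each profile of the others' bids and compare truth against every alternative bid.
Others bid (5, 5): truth gives 0, best alternative gives 0.
Others bid (5, 19): truth gives 0, best alternative gives 0.
Others bid (5, 20): truth gives 0, best alternative gives 0.
Others bid (5, 22): truth gives 0, best alternative gives 0.
Others bid (19, 5): truth gives 0, best alternative gives 0.
Others bid (19, 19): truth gives 0, best alternative gives 0.
(Remaining 10 profiles checked similarly; truth is weakly best in each.)
In every case the truthful bid is at least as good as any alternative, so it is a dominant strategy.

Yes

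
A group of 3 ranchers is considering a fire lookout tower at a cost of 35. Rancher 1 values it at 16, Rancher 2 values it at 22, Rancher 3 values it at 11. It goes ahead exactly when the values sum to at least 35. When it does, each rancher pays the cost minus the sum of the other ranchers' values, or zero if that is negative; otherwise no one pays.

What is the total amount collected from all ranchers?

Total value 49 ≥ cost 35, so it is built.
Rancher 1: others sum to 33; max(0, 35 - 33) = 2.
Rancher 2: others sum to 27; max(0, 35 - 27) = 8.
Rancher 3: others sum to 38; max(0, 35 - 38) = 0.
Total collected = 2 + 8 + 0 = 10.

10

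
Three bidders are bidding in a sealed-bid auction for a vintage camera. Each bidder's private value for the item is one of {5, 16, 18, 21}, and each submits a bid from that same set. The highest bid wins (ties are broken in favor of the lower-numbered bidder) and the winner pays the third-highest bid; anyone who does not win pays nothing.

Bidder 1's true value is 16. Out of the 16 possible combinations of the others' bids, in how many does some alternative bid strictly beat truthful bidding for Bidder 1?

4

Others bid (5, 18): truth gives 0; bid 18 gives 11 > 0. Violating.
Others bid (5, 21): truth gives 0; bid 21 gives 11 > 0. Violating.
Others bid (18, 5): truth gives 0; bid 18 gives 11 > 0. Violating.
Others bid (21, 5): truth gives 0; bid 21 gives 11 > 0. Violating.
Others bid (5, 5): truth gives 11; no alternative beats it.
Others bid (5, 16): truth gives 11; no alternative beats it.
(Checking all 16 profiles: 4 have a profitable deviation, 12 do not.)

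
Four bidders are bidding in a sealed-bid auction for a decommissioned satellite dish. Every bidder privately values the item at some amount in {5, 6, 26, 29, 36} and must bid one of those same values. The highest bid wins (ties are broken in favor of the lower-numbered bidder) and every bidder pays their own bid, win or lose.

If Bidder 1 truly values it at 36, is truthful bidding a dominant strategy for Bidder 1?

No

Consider the case where Bidder 2 bids 5, Bidder 3 bids 5 and Bidder 4 bids 5.
Truthful bid 36: wins, pays 36, utility 36 - 36 = 0.
Bid 5 instead: wins, pays 5, utility 36 - 5 = 31.
Since 31 > 0, bidding 5 is strictly better here, so truthful bidding is not dominant.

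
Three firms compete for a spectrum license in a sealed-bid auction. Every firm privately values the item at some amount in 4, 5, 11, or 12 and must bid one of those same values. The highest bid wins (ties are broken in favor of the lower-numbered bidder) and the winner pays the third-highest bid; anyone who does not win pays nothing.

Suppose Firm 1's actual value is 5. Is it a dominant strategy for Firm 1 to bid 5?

No

Consider the case where Firm 2 bids 4 and Firm 3 bids 11.
Truthful bid 5: loses, pays 0, utility 0.
Bid 11 instead: wins, pays 4, utility 5 - 4 = 1.
Since 1 > 0, bidding 11 is strictly better here, so truthful bidding is not dominant.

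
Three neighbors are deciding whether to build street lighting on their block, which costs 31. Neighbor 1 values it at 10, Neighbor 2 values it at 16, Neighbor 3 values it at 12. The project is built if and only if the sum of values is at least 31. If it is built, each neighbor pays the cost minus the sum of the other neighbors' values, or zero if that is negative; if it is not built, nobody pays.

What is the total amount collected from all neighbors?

Total value 38 ≥ cost 31, so it is built.
Neighbor 1: others sum to 28; max(0, 31 - 28) = 3.
Neighbor 2: others sum to 22; max(0, 31 - 22) = 9.
Neighbor 3: others sum to 26; max(0, 31 - 26) = 5.
Total collected = 3 + 9 + 5 = 17.

17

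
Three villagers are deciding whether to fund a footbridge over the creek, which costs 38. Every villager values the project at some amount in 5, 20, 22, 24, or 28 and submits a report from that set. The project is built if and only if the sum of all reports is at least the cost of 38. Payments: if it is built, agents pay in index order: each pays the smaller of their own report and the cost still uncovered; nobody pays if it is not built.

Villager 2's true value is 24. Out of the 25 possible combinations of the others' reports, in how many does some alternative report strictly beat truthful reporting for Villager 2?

21

Others report (5, 20): truth gives 0; report 20 gives 4 > 0. Violating.
Others report (5, 22): truth gives 0; report 20 gives 4 > 0. Violating.
Others report (5, 24): truth gives 0; report 20 gives 4 > 0. Violating.
Others report (5, 28): truth gives 0; report 5 gives 19 > 0. Violating.
Others report (5, 5): truth gives 0; no alternative beats it.
Others report (20, 5): truth gives 6; no alternative beats it.
(Checking all 25 profiles: 21 have a profitable deviation, 4 do not.)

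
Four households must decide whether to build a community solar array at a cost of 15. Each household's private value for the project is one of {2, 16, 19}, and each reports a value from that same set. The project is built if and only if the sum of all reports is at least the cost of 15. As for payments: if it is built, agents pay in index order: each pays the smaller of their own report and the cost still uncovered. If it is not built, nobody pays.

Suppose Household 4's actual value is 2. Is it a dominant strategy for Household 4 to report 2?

Yes

Check each profile of the others' reports and compare truth against every alternative report.
Others report (2, 2, 2): truth gives 0, best alternative gives -7.
Others report (2, 2, 16): truth gives 2, best alternative gives 2.
Others report (2, 2, 19): truth gives 2, best alternative gives 2.
Others report (2, 16, 2): truth gives 2, best alternative gives 2.
Others report (2, 16, 16): truth gives 2, best alternative gives 2.
Others report (2, 16, 19): truth gives 2, best alternative gives 2.
(Remaining 21 profiles checked similarly; truth is weakly best in each.)
In every case the truthful report is at least as good as any alternative, so it is a dominant strategy.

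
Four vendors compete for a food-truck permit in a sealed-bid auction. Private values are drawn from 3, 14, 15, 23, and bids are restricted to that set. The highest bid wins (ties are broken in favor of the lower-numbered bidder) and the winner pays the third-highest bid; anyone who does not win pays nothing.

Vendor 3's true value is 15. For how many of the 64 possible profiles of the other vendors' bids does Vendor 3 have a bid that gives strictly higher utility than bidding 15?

12

Others bid (3, 3, 23): truth gives 0; bid 23 gives 12 > 0. Violating.
Others bid (3, 14, 23): truth gives 0; bid 23 gives 1 > 0. Violating.
Others bid (3, 15, 3): truth gives 0; bid 23 gives 12 > 0. Violating.
Others bid (3, 15, 14): truth gives 0; bid 23 gives 1 > 0. Violating.
Others bid (3, 3, 3): truth gives 12; no alternative beats it.
Others bid (3, 3, 14): truth gives 12; no alternative beats it.
(Checking all 64 profiles: 12 have a profitable deviation, 52 do not.)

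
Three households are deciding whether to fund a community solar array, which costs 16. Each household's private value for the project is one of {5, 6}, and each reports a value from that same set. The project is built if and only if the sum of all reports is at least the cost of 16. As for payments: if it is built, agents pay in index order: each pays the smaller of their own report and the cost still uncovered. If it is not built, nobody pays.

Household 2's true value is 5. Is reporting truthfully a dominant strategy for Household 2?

Check each profile of the others' reports and compare truth against every alternative report.
Others report (5, 5): truth gives 0, best alternative gives -1.
Others report (5, 6): truth gives 0, best alternative gives -1.
Others report (6, 5): truth gives 0, best alternative gives -1.
Others report (6, 6): truth gives 0, best alternative gives -1.
In every case the truthful report is at least as good as any alternative, so it is a dominant strategy.

Yes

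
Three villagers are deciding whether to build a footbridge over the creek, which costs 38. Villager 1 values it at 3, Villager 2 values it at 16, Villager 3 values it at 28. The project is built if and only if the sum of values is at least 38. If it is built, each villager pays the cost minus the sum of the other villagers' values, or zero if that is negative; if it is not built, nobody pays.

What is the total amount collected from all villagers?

26

Total value 47 ≥ cost 38, so it is built.
Villager 1: others sum to 44; max(0, 38 - 44) = 0.
Villager 2: others sum to 31; max(0, 38 - 31) = 7.
Villager 3: others sum to 19; max(0, 38 - 19) = 19.
Total collected = 0 + 7 + 19 = 26.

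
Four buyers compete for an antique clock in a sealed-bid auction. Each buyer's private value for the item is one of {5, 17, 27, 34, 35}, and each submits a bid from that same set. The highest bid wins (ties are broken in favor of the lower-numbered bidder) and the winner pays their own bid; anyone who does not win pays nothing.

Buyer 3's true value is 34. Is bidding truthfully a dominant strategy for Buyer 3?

Consider the case where Buyer 1 bids 5, Buyer 2 bids 5 and Buyer 4 bids 5.
Truthful bid 34: wins, pays 34, utility 34 - 34 = 0.
Bid 17 instead: wins, pays 17, utility 34 - 17 = 17.
Since 17 > 0, bidding 17 is strictly better here, so truthful bidding is not dominant.

No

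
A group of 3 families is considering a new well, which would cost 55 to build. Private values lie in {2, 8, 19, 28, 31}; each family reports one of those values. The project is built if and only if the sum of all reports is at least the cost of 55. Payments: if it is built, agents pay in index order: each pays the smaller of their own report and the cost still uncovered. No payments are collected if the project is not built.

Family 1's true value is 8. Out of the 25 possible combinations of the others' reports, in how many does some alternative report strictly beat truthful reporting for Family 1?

4

Others report (28, 28): truth gives 0; report 2 gives 6 > 0. Violating.
Others report (28, 31): truth gives 0; report 2 gives 6 > 0. Violating.
Others report (31, 28): truth gives 0; report 2 gives 6 > 0. Violating.
Others report (31, 31): truth gives 0; report 2 gives 6 > 0. Violating.
Others report (2, 2): truth gives 0; no alternative beats it.
Others report (2, 8): truth gives 0; no alternative beats it.
(Checking all 25 profiles: 4 have a profitable deviation, 21 do not.)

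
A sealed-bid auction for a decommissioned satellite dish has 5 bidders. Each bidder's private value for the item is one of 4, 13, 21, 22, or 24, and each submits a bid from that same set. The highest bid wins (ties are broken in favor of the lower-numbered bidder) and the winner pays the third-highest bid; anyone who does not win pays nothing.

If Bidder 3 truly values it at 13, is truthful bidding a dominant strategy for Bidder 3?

Consider the case where Bidder 1 bids 4, Bidder 2 bids 4, Bidder 4 bids 4 and Bidder 5 bids 21.
Truthful bid 13: loses, pays 0, utility 0.
Bid 21 instead: wins, pays 4, utility 13 - 4 = 9.
Since 9 > 0, bidding 21 is strictly better here, so truthful bidding is not dominant.

No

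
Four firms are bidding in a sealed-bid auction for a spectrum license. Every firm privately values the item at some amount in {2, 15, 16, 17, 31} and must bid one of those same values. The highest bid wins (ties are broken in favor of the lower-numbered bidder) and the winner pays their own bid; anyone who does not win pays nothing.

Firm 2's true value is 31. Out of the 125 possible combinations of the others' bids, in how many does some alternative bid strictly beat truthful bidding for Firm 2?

48

Others bid (2, 2, 2): truth gives 0; bid 15 gives 16 > 0. Violating.
Others bid (2, 2, 15): truth gives 0; bid 15 gives 16 > 0. Violating.
Others bid (2, 2, 16): truth gives 0; bid 16 gives 15 > 0. Violating.
Others bid (2, 2, 17): truth gives 0; bid 17 gives 14 > 0. Violating.
Others bid (2, 2, 31): truth gives 0; no alternative beats it.
Others bid (2, 15, 31): truth gives 0; no alternative beats it.
(Checking all 125 profiles: 48 have a profitable deviation, 77 do not.)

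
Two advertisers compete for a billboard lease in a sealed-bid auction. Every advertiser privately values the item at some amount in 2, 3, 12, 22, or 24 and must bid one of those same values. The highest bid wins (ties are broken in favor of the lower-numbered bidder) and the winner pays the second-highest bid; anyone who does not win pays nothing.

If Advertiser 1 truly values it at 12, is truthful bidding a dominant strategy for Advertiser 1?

Yes

Check each profile of the others' bids and compare truth against every alternative bid.
Others bid (2): truth gives 10, best alternative gives 10.
Others bid (3): truth gives 9, best alternative gives 9.
Others bid (12): truth gives 0, best alternative gives 0.
Others bid (22): truth gives 0, best alternative gives 0.
Others bid (24): truth gives 0, best alternative gives 0.
In every case the truthful bid is at least as good as any alternative, so it is a dominant strategy.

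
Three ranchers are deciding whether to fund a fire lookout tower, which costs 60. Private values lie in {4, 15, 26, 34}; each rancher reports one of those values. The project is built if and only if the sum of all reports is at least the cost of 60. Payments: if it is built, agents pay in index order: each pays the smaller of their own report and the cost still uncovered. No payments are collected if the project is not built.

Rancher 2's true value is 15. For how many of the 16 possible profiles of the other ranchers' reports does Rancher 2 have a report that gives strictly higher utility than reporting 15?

Others report (26, 34): truth gives 0; report 4 gives 11 > 0. Violating.
Others report (34, 26): truth gives 0; report 4 gives 11 > 0. Violating.
Others report (34, 34): truth gives 0; report 4 gives 11 > 0. Violating.
Others report (4, 4): truth gives 0; no alternative beats it.
Others report (4, 15): truth gives 0; no alternative beats it.
(Checking all 16 profiles: 3 have a profitable deviation, 13 do not.)

3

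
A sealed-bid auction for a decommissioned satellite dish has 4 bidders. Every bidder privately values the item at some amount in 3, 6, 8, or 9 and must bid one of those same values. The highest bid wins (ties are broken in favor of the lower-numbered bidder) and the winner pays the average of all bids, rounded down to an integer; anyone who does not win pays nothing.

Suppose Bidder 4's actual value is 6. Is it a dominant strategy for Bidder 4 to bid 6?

Consider the case where Bidder 1 bids 3, Bidder 2 bids 3 and Bidder 3 bids 6.
Truthful bid 6: loses, pays 0, utility 0.
Bid 8 instead: wins, pays 5, utility 6 - 5 = 1.
Since 1 > 0, bidding 8 is strictly better here, so truthful bidding is not dominant.

No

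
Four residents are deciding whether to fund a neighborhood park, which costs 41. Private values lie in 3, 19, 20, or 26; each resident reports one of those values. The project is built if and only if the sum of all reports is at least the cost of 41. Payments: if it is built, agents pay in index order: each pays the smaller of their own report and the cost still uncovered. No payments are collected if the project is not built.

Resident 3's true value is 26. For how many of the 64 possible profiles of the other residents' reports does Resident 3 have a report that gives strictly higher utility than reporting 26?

21

Others report (3, 3, 19): truth gives 0; report 19 gives 7 > 0. Violating.
Others report (3, 3, 20): truth gives 0; report 19 gives 7 > 0. Violating.
Others report (3, 3, 26): truth gives 0; report 19 gives 7 > 0. Violating.
Others report (3, 19, 19): truth gives 7; report 3 gives 23 > 7. Violating.
Others report (3, 3, 3): truth gives 0; no alternative beats it.
Others report (3, 19, 3): truth gives 7; no alternative beats it.
(Checking all 64 profiles: 21 have a profitable deviation, 43 do not.)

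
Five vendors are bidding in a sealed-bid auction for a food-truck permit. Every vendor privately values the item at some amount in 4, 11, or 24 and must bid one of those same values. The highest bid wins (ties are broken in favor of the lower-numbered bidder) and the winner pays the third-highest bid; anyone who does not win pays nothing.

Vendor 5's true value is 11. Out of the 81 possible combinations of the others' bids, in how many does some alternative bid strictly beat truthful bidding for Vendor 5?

4

Others bid (4, 4, 4, 11): truth gives 0; bid 24 gives 7 > 0. Violating.
Others bid (4, 4, 11, 4): truth gives 0; bid 24 gives 7 > 0. Violating.
Others bid (4, 11, 4, 4): truth gives 0; bid 24 gives 7 > 0. Violating.
Others bid (11, 4, 4, 4): truth gives 0; bid 24 gives 7 > 0. Violating.
Others bid (4, 4, 4, 4): truth gives 7; no alternative beats it.
Others bid (4, 4, 4, 24): truth gives 0; no alternative beats it.
(Checking all 81 profiles: 4 have a profitable deviation, 77 do not.)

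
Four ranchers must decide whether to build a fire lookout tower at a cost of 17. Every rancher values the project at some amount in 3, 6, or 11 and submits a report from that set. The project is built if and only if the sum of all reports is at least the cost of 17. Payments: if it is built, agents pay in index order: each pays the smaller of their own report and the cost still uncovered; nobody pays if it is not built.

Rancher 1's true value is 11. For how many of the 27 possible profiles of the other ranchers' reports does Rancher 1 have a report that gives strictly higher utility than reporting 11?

26

Others report (3, 3, 6): truth gives 0; report 6 gives 5 > 0. Violating.
Others report (3, 3, 11): truth gives 0; report 3 gives 8 > 0. Violating.
Others report (3, 6, 3): truth gives 0; report 6 gives 5 > 0. Violating.
Others report (3, 6, 6): truth gives 0; report 3 gives 8 > 0. Violating.
Others report (3, 3, 3): truth gives 0; no alternative beats it.
(Checking all 27 profiles: 26 have a profitable deviation, 1 does not.)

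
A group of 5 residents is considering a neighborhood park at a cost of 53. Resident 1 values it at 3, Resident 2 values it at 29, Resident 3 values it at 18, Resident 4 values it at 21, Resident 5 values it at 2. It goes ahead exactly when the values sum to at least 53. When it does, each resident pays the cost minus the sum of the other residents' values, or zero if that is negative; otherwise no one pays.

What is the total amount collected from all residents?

Total value 73 ≥ cost 53, so it is built.
Resident 1: others sum to 70; max(0, 53 - 70) = 0.
Resident 2: others sum to 44; max(0, 53 - 44) = 9.
Resident 3: others sum to 55; max(0, 53 - 55) = 0.
Resident 4: others sum to 52; max(0, 53 - 52) = 1.
Resident 5: others sum to 71; max(0, 53 - 71) = 0.
Total collected = 0 + 9 + 0 + 1 + 0 = 10.

10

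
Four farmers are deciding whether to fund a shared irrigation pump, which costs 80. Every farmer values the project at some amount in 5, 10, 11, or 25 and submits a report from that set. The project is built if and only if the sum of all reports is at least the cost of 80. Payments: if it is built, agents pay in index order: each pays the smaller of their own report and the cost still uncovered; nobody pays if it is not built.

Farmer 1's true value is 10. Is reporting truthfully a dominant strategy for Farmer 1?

Consider the case where Farmer 2 reports 25, Farmer 3 reports 25 and Farmer 4 reports 25.
Truthful report 10: project built, pays 10, utility 10 - 10 = 0.
Report 5 instead: project built, pays 5, utility 10 - 5 = 5.
Since 5 > 0, reporting 5 is strictly better here, so truthful reporting is not dominant.

No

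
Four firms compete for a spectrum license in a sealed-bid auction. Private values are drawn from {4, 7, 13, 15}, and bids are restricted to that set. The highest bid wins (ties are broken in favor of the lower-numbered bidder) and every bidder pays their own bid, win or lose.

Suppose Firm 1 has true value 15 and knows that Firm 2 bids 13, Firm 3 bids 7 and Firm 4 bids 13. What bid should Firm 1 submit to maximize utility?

13

Bid 4: loses but pays 4, utility -4.
Bid 7: loses but pays 7, utility -7.
Bid 13: wins, pays 13, utility 15 - 13 = 2.
Bid 15: wins, pays 15, utility 15 - 15 = 0.
The best choice is 13 with utility 2.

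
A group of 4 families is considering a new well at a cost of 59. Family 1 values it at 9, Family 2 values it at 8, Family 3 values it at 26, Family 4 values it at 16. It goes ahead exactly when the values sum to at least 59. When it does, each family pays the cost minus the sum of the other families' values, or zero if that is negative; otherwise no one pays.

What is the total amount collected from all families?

Total value 59 ≥ cost 59, so it is built.
Family 1: others sum to 50; max(0, 59 - 50) = 9.
Family 2: others sum to 51; max(0, 59 - 51) = 8.
Family 3: others sum to 33; max(0, 59 - 33) = 26.
Family 4: others sum to 43; max(0, 59 - 43) = 16.
Total collected = 9 + 8 + 26 + 16 = 59.

59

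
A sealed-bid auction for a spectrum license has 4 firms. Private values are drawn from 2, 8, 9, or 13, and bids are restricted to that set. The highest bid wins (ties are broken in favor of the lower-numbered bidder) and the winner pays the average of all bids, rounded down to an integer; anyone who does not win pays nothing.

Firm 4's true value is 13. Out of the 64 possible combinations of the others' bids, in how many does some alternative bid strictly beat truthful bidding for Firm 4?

Others bid (2, 2, 2): truth gives 9; bid 8 gives 10 > 9. Violating.
Others bid (2, 2, 8): truth gives 7; bid 9 gives 8 > 7. Violating.
Others bid (2, 8, 2): truth gives 7; bid 9 gives 8 > 7. Violating.
Others bid (2, 8, 8): truth gives 6; bid 9 gives 7 > 6. Violating.
Others bid (2, 2, 9): truth gives 7; no alternative beats it.
Others bid (2, 2, 13): truth gives 0; no alternative beats it.
(Checking all 64 profiles: 8 have a profitable deviation, 56 do not.)

8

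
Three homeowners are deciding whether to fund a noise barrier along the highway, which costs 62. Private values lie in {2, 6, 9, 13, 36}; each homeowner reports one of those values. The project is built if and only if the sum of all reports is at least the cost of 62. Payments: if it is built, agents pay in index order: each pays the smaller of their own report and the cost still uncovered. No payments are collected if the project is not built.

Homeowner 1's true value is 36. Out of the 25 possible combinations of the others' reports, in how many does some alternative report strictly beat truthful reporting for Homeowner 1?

Others report (13, 36): truth gives 0; report 13 gives 23 > 0. Violating.
Others report (36, 13): truth gives 0; report 13 gives 23 > 0. Violating.
Others report (36, 36): truth gives 0; report 2 gives 34 > 0. Violating.
Others report (2, 2): truth gives 0; no alternative beats it.
Others report (2, 6): truth gives 0; no alternative beats it.
(Checking all 25 profiles: 3 have a profitable deviation, 22 do not.)

3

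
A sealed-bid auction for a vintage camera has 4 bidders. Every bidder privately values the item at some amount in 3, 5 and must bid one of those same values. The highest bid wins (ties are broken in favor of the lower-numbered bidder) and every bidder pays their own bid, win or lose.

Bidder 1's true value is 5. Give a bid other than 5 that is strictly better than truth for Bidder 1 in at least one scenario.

3

Suppose Bidder 2 bids 3, Bidder 3 bids 3 and Bidder 4 bids 3.
Bid 5: wins, pays 5, utility 5 - 5 = 0.
Bid 3: wins, pays 3, utility 5 - 3 = 2.
So bidding 3 beats truth here (2 > 0).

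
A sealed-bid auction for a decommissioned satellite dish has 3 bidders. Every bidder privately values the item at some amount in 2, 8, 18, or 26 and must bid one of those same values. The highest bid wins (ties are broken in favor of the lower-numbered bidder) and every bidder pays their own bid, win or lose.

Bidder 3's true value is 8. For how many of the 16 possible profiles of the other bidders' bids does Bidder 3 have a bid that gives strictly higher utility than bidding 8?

Others bid (2, 8): truth gives -8; bid 2 gives -2 > -8. Violating.
Others bid (2, 18): truth gives -8; bid 2 gives -2 > -8. Violating.
Others bid (2, 26): truth gives -8; bid 2 gives -2 > -8. Violating.
Others bid (8, 2): truth gives -8; bid 2 gives -2 > -8. Violating.
Others bid (2, 2): truth gives 0; no alternative beats it.
(Checking all 16 profiles: 15 have a profitable deviation, 1 does not.)

15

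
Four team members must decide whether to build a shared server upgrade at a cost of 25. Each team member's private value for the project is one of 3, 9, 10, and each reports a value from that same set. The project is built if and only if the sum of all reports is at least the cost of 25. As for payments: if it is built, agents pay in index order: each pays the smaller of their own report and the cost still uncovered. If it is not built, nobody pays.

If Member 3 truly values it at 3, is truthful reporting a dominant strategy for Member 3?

Yes

Check each profile of the others' reports and compare truth against every alternative report.
Others report (3, 3, 10): truth gives 0, best alternative gives -6.
Others report (3, 9, 9): truth gives 0, best alternative gives -6.
Others report (3, 9, 10): truth gives 0, best alternative gives -6.
Others report (3, 10, 3): truth gives 0, best alternative gives -6.
Others report (3, 10, 9): truth gives 0, best alternative gives -6.
Others report (3, 10, 10): truth gives 0, best alternative gives -6.
(Remaining 21 profiles checked similarly; truth is weakly best in each.)
In every case the truthful report is at least as good as any alternative, so it is a dominant strategy.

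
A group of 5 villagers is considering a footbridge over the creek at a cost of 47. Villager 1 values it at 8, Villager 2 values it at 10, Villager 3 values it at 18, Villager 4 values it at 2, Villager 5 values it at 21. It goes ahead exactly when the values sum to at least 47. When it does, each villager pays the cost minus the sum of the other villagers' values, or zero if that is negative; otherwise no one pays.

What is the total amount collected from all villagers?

Total value 59 ≥ cost 47, so it is built.
Villager 1: others sum to 51; max(0, 47 - 51) = 0.
Villager 2: others sum to 49; max(0, 47 - 49) = 0.
Villager 3: others sum to 41; max(0, 47 - 41) = 6.
Villager 4: others sum to 57; max(0, 47 - 57) = 0.
Villager 5: others sum to 38; max(0, 47 - 38) = 9.
Total collected = 0 + 0 + 6 + 0 + 9 = 15.

15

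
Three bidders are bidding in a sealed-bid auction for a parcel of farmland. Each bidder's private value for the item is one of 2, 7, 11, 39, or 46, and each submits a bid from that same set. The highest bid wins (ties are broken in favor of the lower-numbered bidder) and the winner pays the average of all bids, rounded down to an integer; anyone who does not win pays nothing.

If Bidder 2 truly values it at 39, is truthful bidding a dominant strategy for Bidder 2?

No

Consider the case where Bidder 1 bids 2 and Bidder 3 bids 2.
Truthful bid 39: wins, pays 14, utility 39 - 14 = 25.
Bid 7 instead: wins, pays 3, utility 39 - 3 = 36.
Since 36 > 25, bidding 7 is strictly better here, so truthful bidding is not dominant.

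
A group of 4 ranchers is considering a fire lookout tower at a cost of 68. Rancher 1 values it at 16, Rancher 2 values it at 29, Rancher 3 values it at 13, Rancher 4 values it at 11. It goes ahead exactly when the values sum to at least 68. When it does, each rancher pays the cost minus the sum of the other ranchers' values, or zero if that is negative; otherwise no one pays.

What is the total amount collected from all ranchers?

Total value 69 ≥ cost 68, so it is built.
Rancher 1: others sum to 53; max(0, 68 - 53) = 15.
Rancher 2: others sum to 40; max(0, 68 - 40) = 28.
Rancher 3: others sum to 56; max(0, 68 - 56) = 12.
Rancher 4: others sum to 58; max(0, 68 - 58) = 10.
Total collected = 15 + 28 + 12 + 10 = 65.

65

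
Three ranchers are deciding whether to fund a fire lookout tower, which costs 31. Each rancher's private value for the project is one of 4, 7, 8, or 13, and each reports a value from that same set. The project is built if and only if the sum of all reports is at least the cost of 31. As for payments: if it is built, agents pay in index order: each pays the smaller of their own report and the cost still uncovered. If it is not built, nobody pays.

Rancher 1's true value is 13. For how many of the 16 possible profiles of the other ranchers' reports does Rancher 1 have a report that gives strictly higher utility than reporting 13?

1

Others report (13, 13): truth gives 0; report 7 gives 6 > 0. Violating.
Others report (4, 4): truth gives 0; no alternative beats it.
Others report (4, 7): truth gives 0; no alternative beats it.
(Checking all 16 profiles: 1 has a profitable deviation, 15 do not.)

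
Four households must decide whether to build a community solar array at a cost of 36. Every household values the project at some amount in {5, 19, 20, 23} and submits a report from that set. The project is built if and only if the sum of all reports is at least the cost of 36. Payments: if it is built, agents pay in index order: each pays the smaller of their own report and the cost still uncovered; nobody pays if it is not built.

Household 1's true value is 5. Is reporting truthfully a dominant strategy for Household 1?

Yes

Check each profile of the others' reports and compare truth against every alternative report.
Others report (5, 5, 19): truth gives 0, best alternative gives -14.
Others report (5, 5, 20): truth gives 0, best alternative gives -14.
Others report (5, 5, 23): truth gives 0, best alternative gives -14.
Others report (5, 19, 5): truth gives 0, best alternative gives -14.
Others report (5, 19, 19): truth gives 0, best alternative gives -14.
Others report (5, 19, 20): truth gives 0, best alternative gives -14.
(Remaining 58 profiles checked similarly; truth is weakly best in each.)
In every case the truthful report is at least as good as any alternative, so it is a dominant strategy.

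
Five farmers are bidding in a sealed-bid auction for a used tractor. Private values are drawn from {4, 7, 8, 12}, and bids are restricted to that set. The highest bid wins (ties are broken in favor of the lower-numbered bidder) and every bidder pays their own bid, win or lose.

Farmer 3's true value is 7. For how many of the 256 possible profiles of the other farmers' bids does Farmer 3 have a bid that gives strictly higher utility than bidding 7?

252

Others bid (4, 4, 4, 8): truth gives -7; bid 8 gives -1 > -7. Violating.
Others bid (4, 4, 4, 12): truth gives -7; bid 4 gives -4 > -7. Violating.
Others bid (4, 4, 7, 8): truth gives -7; bid 8 gives -1 > -7. Violating.
Others bid (4, 4, 7, 12): truth gives -7; bid 4 gives -4 > -7. Violating.
Others bid (4, 4, 4, 4): truth gives 0; no alternative beats it.
Others bid (4, 4, 4, 7): truth gives 0; no alternative beats it.
(Checking all 256 profiles: 252 have a profitable deviation, 4 do not.)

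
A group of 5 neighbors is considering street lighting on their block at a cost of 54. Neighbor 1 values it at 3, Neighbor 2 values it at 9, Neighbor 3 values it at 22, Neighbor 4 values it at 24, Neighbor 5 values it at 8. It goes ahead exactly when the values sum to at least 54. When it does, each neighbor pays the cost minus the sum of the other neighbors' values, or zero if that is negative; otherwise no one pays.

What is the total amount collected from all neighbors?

Total value 66 ≥ cost 54, so it is built.
Neighbor 1: others sum to 63; max(0, 54 - 63) = 0.
Neighbor 2: others sum to 57; max(0, 54 - 57) = 0.
Neighbor 3: others sum to 44; max(0, 54 - 44) = 10.
Neighbor 4: others sum to 42; max(0, 54 - 42) = 12.
Neighbor 5: others sum to 58; max(0, 54 - 58) = 0.
Total collected = 0 + 0 + 10 + 12 + 0 = 22.

22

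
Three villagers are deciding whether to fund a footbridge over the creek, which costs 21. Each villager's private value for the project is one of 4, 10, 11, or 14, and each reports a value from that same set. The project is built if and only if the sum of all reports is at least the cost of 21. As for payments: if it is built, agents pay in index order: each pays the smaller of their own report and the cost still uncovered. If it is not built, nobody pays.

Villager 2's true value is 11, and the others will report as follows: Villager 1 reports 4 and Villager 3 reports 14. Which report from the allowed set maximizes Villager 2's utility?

Report 4: project built, pays 4, utility 11 - 4 = 7.
Report 10: project built, pays 10, utility 11 - 10 = 1.
Report 11: project built, pays 11, utility 11 - 11 = 0.
Report 14: project built, pays 14, utility 11 - 14 = -3.
The best choice is 4 with utility 7.

4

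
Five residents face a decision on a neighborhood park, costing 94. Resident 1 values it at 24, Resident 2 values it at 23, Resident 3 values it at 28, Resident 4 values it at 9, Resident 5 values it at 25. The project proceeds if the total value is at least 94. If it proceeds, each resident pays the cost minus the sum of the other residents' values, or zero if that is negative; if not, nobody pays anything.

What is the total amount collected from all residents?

40

Total value 109 ≥ cost 94, so it is built.
Resident 1: others sum to 85; max(0, 94 - 85) = 9.
Resident 2: others sum to 86; max(0, 94 - 86) = 8.
Resident 3: others sum to 81; max(0, 94 - 81) = 13.
Resident 4: others sum to 100; max(0, 94 - 100) = 0.
Resident 5: others sum to 84; max(0, 94 - 84) = 10.
Total collected = 9 + 8 + 13 + 0 + 10 = 40.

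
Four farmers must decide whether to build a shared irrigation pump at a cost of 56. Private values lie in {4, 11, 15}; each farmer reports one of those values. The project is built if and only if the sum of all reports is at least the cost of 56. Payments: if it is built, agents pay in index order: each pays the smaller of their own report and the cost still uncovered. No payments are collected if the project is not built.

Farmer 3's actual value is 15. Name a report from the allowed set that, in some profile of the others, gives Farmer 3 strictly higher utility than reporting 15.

Suppose Farmer 1 reports 15, Farmer 2 reports 15 and Farmer 4 reports 15.
Report 15: project built, pays 15, utility 15 - 15 = 0.
Report 11: project built, pays 11, utility 15 - 11 = 4.
So reporting 11 beats truth here (4 > 0).

11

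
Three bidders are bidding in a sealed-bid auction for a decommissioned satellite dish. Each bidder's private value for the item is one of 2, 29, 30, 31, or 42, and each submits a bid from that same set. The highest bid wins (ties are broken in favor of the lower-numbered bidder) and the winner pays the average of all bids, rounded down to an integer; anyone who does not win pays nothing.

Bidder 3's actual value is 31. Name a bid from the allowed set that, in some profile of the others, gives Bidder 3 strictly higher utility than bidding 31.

Suppose Bidder 1 bids 2 and Bidder 2 bids 31.
Bid 31: loses, pays 0, utility 0.
Bid 42: wins, pays 25, utility 31 - 25 = 6.
So bidding 42 beats truth here (6 > 0).

42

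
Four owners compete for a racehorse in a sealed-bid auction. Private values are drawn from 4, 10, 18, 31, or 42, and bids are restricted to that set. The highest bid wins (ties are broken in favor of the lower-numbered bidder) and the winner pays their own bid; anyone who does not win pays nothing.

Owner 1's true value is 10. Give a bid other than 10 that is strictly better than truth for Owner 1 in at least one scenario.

Suppose Owner 2 bids 4, Owner 3 bids 4 and Owner 4 bids 4.
Bid 10: wins, pays 10, utility 10 - 10 = 0.
Bid 4: wins, pays 4, utility 10 - 4 = 6.
So bidding 4 beats truth here (6 > 0).

4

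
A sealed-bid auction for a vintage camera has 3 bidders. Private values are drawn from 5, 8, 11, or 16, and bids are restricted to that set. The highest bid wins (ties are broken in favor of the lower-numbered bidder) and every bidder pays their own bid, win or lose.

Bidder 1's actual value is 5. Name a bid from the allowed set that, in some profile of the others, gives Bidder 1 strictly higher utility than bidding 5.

8

Suppose Bidder 2 bids 5 and Bidder 3 bids 8.
Bid 5: loses but pays 5, utility -5.
Bid 8: wins, pays 8, utility 5 - 8 = -3.
So bidding 8 beats truth here (-3 > -5).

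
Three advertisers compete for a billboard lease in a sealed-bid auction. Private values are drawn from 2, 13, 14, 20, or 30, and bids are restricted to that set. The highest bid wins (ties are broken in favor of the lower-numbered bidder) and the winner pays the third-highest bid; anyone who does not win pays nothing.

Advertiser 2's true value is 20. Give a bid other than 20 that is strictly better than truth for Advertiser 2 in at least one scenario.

30

Suppose Advertiser 1 bids 2 and Advertiser 3 bids 30.
Bid 20: loses, pays 0, utility 0.
Bid 30: wins, pays 2, utility 20 - 2 = 18.
So bidding 30 beats truth here (18 > 0).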